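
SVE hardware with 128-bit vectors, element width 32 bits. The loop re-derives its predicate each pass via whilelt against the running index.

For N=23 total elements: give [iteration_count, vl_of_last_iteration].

[iterations, last_vl] = [6, 3]

128-bit reg / 32-bit elem → 4 lanes
iterations = ceil(23/4) = 6; final-pass vl = 3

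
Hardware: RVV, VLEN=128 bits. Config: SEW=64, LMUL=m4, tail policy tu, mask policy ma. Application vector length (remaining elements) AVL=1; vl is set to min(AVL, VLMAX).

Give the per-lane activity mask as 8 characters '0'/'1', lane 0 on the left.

VLMAX = (128 × 4) / 64 = 8 lanes
AVL=1 ≤ VLMAX=8, so vl = 1
bits (lane 0 leftmost): 10000000

predicate = 10000000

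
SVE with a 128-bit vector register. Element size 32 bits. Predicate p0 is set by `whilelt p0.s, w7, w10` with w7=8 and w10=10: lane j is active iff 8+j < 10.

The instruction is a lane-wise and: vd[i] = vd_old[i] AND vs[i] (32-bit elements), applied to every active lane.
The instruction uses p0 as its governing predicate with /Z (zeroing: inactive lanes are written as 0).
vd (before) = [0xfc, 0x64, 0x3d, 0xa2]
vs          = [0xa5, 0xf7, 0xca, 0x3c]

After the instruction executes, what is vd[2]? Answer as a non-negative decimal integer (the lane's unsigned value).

vd[2] = 0

lane count: 128 div 32 = 4
whilelt: lane j active iff 8+j < 10 → j < 2 → 2 active
  i=0: and(0xfc,0xa5) → 164
  i=1: and(0x64,0xf7) → 100
  i=2: tail/zero → 0
  i=3: tail/zero → 0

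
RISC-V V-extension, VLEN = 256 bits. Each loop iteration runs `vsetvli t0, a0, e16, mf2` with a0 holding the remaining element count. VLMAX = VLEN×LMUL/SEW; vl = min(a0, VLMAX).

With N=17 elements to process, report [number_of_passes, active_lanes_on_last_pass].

VLMAX = VLEN×LMUL/SEW = 256×1/2/16 = 8
17 elements at 8/iter → 3 passes, remainder 1 on the last

[iterations, last_vl] = [3, 1]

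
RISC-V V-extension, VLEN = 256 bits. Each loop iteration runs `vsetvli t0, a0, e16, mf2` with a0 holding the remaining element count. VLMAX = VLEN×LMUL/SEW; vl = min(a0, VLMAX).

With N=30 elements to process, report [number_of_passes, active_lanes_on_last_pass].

[iterations, last_vl] = [4, 6]

VLMAX = VLEN×LMUL/SEW = 256×1/2/16 = 8
iterations = ceil(30/8) = 4; final-pass vl = 6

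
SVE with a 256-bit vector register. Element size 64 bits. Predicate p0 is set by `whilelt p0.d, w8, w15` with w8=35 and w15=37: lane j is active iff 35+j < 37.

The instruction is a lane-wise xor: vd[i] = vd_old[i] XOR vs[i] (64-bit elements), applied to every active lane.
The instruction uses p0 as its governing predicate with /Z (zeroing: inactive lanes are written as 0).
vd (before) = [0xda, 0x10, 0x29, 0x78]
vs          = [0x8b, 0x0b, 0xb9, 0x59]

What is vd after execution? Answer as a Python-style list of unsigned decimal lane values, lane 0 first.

vd = [81, 27, 0, 0]

register lanes = 256/64 = 4
p0[j] = (35+j < 37); true for j=0..1 → 2 lanes set
  i=0: xor(0xda,0x8b) → 81
  i=1: xor(0x10,0x0b) → 27
  i=2: tail/zero → 0
  i=3: tail/zero → 0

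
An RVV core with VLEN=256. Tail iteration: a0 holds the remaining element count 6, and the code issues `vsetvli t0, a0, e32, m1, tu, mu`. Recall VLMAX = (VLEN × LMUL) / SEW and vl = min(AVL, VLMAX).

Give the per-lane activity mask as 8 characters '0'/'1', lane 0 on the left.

VLMAX = (256 × 1) / 32 = 8 lanes
vl = min(AVL, VLMAX) = min(6, 8) = 6
bits (lane 0 leftmost): 11111100

predicate = 11111100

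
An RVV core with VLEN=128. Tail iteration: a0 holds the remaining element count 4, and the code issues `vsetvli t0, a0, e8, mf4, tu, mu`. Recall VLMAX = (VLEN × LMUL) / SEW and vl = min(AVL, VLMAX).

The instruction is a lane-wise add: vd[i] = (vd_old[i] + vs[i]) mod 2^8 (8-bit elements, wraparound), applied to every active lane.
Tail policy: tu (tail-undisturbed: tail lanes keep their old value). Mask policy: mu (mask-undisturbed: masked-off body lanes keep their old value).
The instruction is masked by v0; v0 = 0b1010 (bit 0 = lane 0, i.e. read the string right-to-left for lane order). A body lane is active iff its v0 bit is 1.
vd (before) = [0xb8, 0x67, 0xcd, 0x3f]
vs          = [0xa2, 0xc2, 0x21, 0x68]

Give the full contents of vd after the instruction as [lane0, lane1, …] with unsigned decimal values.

vd = [184, 41, 205, 167]

lanes per group: 128·1/4/8 = 4
AVL=4 ≤ VLMAX=4, so vl = 4
vd[0] mask-off/keep -> 0xb8
vd[1] add(0x67,0xc2) -> 0x29
vd[2] mask-off/keep -> 0xcd
vd[3] add(0x3f,0x68) -> 0xa7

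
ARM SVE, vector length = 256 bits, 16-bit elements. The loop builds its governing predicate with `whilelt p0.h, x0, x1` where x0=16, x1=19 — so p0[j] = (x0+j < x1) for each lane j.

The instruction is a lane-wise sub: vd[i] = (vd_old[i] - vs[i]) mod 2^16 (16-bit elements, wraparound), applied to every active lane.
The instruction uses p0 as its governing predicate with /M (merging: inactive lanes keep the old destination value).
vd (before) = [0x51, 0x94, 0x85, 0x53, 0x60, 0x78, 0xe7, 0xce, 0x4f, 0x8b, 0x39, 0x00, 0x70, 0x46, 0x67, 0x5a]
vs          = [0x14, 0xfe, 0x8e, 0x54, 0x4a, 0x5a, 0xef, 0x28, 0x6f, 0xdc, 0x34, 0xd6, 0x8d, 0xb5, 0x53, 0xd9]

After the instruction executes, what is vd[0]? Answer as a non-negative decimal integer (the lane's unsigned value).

256-bit reg / 16-bit elem → 16 lanes
whilelt: lane j active iff 16+j < 19 → j < 3 → 3 active
  i=0: sub(0x51,0x14) → 61
  i=1: sub(0x94,0xfe) → 65430
  i=2: sub(0x85,0x8e) → 65527
  i=3: tail/keep → 83
  i=4: tail/keep → 96
  i=5: tail/keep → 120
  i=6: tail/keep → 231
  i=7: tail/keep → 206
  i=8: tail/keep → 79
  i=9: tail/keep → 139
  i=10: tail/keep → 57
  i=11: tail/keep → 0
  i=12: tail/keep → 112
  i=13: tail/keep → 70
  i=14: tail/keep → 103
  i=15: tail/keep → 90

vd[0] = 61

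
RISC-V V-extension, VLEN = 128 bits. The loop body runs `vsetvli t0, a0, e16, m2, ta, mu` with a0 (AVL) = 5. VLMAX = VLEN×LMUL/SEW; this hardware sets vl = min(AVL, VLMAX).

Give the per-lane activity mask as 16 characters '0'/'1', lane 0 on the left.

predicate = 1111100000000000

VLMAX = VLEN×LMUL/SEW = 128×2/16 = 16
vl = min(AVL, VLMAX) = min(5, 16) = 5
bits (lane 0 leftmost): 1111100000000000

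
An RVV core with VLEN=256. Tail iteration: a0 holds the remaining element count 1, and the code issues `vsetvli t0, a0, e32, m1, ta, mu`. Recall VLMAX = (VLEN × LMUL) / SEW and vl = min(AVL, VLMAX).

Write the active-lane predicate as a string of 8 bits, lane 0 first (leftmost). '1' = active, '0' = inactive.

VLMAX = VLEN×LMUL/SEW = 256×1/32 = 8
AVL=1 ≤ VLMAX=8, so vl = 1
bits (lane 0 leftmost): 10000000

predicate = 10000000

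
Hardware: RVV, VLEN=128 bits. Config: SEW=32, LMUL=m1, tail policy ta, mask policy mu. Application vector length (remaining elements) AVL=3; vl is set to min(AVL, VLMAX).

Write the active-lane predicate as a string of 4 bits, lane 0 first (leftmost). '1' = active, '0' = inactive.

lanes per group: 128·1/32 = 4
vl ← min(3, 4) = 3
bits (lane 0 leftmost): 1110

predicate = 1110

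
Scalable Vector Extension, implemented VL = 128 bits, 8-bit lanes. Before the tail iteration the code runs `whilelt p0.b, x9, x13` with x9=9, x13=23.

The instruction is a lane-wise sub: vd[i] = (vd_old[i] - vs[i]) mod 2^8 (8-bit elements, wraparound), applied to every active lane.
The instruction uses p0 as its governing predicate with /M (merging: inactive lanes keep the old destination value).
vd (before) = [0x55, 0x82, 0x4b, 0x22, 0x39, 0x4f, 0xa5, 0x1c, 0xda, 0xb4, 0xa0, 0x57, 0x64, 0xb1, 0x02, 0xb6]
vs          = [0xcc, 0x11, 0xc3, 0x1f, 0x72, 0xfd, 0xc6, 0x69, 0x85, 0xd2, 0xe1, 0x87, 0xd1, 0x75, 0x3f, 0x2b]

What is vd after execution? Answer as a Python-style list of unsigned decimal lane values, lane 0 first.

128-bit reg / 8-bit elem → 16 lanes
active while 9+j < 23, i.e. j ∈ [0,14) capped at 16 ⇒ 14
lane  0: sub(0x55,0xcc) ⇒ 0x89
lane  1: sub(0x82,0x11) ⇒ 0x71
lane  2: sub(0x4b,0xc3) ⇒ 0x88
lane  3: sub(0x22,0x1f) ⇒ 0x03
lane  4: sub(0x39,0x72) ⇒ 0xc7
lane  5: sub(0x4f,0xfd) ⇒ 0x52
lane  6: sub(0xa5,0xc6) ⇒ 0xdf
lane  7: sub(0x1c,0x69) ⇒ 0xb3
lane  8: sub(0xda,0x85) ⇒ 0x55
lane  9: sub(0xb4,0xd2) ⇒ 0xe2
lane 10: sub(0xa0,0xe1) ⇒ 0xbf
lane 11: sub(0x57,0x87) ⇒ 0xd0
lane 12: sub(0x64,0xd1) ⇒ 0x93
lane 13: sub(0xb1,0x75) ⇒ 0x3c
lane 14: tail/keep ⇒ 0x02
lane 15: tail/keep ⇒ 0xb6

vd = [137, 113, 136, 3, 199, 82, 223, 179, 85, 226, 191, 208, 147, 60, 2, 182]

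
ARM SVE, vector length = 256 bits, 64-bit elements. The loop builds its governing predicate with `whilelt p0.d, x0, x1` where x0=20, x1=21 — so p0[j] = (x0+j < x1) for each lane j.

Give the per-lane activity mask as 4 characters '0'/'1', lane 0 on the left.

256-bit reg / 64-bit elem → 4 lanes
p0[j] = (20+j < 21); true for j=0..0 → 1 lanes set
bits (lane 0 leftmost): 1000

predicate = 1000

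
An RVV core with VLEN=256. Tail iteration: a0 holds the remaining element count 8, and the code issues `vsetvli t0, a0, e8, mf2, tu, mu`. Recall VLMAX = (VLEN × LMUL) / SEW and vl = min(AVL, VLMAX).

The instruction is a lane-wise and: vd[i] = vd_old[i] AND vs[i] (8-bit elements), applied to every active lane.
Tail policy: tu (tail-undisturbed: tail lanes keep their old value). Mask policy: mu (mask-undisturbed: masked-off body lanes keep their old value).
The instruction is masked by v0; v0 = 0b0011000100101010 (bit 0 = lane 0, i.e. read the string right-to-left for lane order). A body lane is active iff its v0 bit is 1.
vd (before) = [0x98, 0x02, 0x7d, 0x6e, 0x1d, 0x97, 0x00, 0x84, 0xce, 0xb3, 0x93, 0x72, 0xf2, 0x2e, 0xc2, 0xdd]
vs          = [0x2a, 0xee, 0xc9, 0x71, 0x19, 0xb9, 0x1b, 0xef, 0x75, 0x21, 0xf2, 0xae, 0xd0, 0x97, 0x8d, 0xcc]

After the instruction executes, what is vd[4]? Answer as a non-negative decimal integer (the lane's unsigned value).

VLMAX = VLEN×LMUL/SEW = 256×1/2/8 = 16
vl = min(AVL, VLMAX) = min(8, 16) = 8
  i=0: mask-off/keep → 152
  i=1: and(0x02,0xee) → 2
  i=2: mask-off/keep → 125
  i=3: and(0x6e,0x71) → 96
  i=4: mask-off/keep → 29
  i=5: and(0x97,0xb9) → 145
  i=6: mask-off/keep → 0
  i=7: mask-off/keep → 132
  i=8: tail/keep → 206
  i=9: tail/keep → 179
  i=10: tail/keep → 147
  i=11: tail/keep → 114
  i=12: tail/keep → 242
  i=13: tail/keep → 46
  i=14: tail/keep → 194
  i=15: tail/keep → 221

vd[4] = 29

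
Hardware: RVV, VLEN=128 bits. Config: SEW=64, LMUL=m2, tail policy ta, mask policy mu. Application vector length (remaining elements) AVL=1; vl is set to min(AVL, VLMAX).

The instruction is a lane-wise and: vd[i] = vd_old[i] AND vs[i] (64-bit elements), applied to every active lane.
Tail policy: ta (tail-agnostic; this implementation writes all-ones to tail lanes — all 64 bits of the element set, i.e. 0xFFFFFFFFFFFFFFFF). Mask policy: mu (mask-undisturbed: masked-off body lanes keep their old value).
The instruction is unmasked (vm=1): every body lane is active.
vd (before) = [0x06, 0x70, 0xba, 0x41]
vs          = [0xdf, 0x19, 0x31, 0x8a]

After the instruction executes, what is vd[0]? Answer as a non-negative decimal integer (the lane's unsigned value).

VLMAX = VLEN×LMUL/SEW = 128×2/64 = 4
vl ← min(1, 4) = 1
vd[0] and(0x06,0xdf) -> 0x06
vd[1] tail/ones -> 0xffffffffffffffff
vd[2] tail/ones -> 0xffffffffffffffff
vd[3] tail/ones -> 0xffffffffffffffff

vd[0] = 6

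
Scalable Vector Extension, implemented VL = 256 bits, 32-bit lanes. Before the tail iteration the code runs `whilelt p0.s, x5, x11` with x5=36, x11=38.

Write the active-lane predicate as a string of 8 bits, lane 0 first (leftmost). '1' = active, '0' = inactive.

256-bit reg / 32-bit elem → 8 lanes
whilelt: lane j active iff 36+j < 38 → j < 2 → 2 active
bits (lane 0 leftmost): 11000000

predicate = 11000000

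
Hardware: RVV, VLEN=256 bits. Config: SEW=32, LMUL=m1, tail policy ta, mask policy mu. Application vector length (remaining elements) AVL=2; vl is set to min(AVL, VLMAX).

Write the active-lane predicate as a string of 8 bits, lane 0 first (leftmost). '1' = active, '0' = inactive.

lanes per group: 256·1/32 = 8
vl ← min(2, 8) = 2
bits (lane 0 leftmost): 11000000

predicate = 11000000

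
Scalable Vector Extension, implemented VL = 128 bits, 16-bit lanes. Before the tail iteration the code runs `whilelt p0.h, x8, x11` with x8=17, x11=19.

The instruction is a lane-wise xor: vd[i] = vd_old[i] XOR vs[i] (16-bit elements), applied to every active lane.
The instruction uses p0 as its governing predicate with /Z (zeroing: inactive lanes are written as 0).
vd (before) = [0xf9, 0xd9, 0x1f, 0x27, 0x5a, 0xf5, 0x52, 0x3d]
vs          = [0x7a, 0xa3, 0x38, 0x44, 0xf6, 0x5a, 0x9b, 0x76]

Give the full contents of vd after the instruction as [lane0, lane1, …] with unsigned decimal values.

vd = [131, 122, 0, 0, 0, 0, 0, 0]

lane count: 128 div 16 = 8
active while 17+j < 19, i.e. j ∈ [0,2) capped at 8 ⇒ 2
lane  0: xor(0xf9,0x7a) ⇒ 0x83
lane  1: xor(0xd9,0xa3) ⇒ 0x7a
lane  2: tail/zero ⇒ 0x00
lane  3: tail/zero ⇒ 0x00
lane  4: tail/zero ⇒ 0x00
lane  5: tail/zero ⇒ 0x00
lane  6: tail/zero ⇒ 0x00
lane  7: tail/zero ⇒ 0x00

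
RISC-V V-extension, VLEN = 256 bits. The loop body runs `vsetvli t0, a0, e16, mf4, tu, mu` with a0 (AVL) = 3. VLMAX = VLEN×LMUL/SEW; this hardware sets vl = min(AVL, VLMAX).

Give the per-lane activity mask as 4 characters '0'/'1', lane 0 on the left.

VLMAX = VLEN×LMUL/SEW = 256×1/4/16 = 4
vl ← min(3, 4) = 3
bits (lane 0 leftmost): 1110

predicate = 1110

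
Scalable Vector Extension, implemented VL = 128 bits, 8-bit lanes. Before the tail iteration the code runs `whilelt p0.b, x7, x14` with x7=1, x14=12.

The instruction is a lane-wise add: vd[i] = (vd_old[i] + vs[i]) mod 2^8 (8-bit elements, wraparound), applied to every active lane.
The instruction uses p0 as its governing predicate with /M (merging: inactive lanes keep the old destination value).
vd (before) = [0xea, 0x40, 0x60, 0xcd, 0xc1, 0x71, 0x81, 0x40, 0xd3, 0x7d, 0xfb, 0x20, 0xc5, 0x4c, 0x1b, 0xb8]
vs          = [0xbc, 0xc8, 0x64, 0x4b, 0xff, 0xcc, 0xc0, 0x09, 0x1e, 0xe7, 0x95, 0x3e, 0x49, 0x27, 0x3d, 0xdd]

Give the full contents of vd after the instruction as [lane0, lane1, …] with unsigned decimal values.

vd = [166, 8, 196, 24, 192, 61, 65, 73, 241, 100, 144, 32, 197, 76, 27, 184]

register lanes = 128/8 = 16
p0[j] = (1+j < 12); true for j=0..10 → 11 lanes set
lane  0: add(0xea,0xbc) ⇒ 0xa6
lane  1: add(0x40,0xc8) ⇒ 0x08
lane  2: add(0x60,0x64) ⇒ 0xc4
lane  3: add(0xcd,0x4b) ⇒ 0x18
lane  4: add(0xc1,0xff) ⇒ 0xc0
lane  5: add(0x71,0xcc) ⇒ 0x3d
lane  6: add(0x81,0xc0) ⇒ 0x41
lane  7: add(0x40,0x09) ⇒ 0x49
lane  8: add(0xd3,0x1e) ⇒ 0xf1
lane  9: add(0x7d,0xe7) ⇒ 0x64
lane 10: add(0xfb,0x95) ⇒ 0x90
lane 11: tail/keep ⇒ 0x20
lane 12: tail/keep ⇒ 0xc5
lane 13: tail/keep ⇒ 0x4c
lane 14: tail/keep ⇒ 0x1b
lane 15: tail/keep ⇒ 0xb8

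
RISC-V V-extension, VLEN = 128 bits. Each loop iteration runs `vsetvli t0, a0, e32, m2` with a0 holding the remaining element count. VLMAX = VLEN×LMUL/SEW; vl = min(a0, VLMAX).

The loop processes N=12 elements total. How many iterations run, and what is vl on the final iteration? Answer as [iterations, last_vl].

lanes per group: 128·2/32 = 8
iterations = ceil(12/8) = 2; final-pass vl = 4

[iterations, last_vl] = [2, 4]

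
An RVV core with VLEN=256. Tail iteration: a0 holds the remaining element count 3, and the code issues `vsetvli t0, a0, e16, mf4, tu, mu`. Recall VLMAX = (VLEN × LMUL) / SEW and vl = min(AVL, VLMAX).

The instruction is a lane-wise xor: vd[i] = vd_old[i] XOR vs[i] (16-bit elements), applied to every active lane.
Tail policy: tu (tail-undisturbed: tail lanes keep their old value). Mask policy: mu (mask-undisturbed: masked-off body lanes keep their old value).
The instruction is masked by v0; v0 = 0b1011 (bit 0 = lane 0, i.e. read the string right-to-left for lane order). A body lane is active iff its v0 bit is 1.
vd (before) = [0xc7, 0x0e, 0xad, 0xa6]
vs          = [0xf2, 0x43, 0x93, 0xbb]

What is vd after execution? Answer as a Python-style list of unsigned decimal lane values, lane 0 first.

lanes per group: 256·1/4/16 = 4
AVL=3 ≤ VLMAX=4, so vl = 3
[0] xor(0xc7,0xf2) = 0x35
[1] xor(0x0e,0x43) = 0x4d
[2] mask-off/keep = 0xad
[3] tail/keep = 0xa6

vd = [53, 77, 173, 166]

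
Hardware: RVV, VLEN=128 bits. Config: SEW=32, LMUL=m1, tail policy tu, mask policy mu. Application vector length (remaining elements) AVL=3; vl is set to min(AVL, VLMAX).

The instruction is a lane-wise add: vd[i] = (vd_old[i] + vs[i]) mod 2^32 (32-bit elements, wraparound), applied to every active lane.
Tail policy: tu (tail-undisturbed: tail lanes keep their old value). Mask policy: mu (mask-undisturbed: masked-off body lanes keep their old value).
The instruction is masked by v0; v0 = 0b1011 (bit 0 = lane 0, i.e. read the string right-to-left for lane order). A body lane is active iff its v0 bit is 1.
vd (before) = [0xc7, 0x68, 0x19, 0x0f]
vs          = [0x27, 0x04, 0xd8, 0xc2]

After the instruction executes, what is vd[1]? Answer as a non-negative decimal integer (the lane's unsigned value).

vd[1] = 108

lanes per group: 128·1/32 = 4
vl ← min(3, 4) = 3
vd[0] add(0xc7,0x27) -> 0xee
vd[1] add(0x68,0x04) -> 0x6c
vd[2] mask-off/keep -> 0x19
vd[3] tail/keep -> 0x0f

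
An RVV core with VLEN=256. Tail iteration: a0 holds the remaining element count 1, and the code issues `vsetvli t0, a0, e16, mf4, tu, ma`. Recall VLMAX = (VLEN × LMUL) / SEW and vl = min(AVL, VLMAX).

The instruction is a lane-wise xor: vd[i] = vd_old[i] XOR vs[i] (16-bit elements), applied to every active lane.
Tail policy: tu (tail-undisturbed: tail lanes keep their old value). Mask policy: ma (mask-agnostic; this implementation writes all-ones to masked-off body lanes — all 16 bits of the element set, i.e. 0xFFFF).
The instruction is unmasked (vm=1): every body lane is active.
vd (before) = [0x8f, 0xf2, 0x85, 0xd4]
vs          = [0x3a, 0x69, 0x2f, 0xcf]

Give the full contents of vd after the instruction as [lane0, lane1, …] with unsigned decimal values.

VLMAX = VLEN×LMUL/SEW = 256×1/4/16 = 4
vl ← min(1, 4) = 1
[0] xor(0x8f,0x3a) = 0xb5
[1] tail/keep = 0xf2
[2] tail/keep = 0x85
[3] tail/keep = 0xd4

vd = [181, 242, 133, 212]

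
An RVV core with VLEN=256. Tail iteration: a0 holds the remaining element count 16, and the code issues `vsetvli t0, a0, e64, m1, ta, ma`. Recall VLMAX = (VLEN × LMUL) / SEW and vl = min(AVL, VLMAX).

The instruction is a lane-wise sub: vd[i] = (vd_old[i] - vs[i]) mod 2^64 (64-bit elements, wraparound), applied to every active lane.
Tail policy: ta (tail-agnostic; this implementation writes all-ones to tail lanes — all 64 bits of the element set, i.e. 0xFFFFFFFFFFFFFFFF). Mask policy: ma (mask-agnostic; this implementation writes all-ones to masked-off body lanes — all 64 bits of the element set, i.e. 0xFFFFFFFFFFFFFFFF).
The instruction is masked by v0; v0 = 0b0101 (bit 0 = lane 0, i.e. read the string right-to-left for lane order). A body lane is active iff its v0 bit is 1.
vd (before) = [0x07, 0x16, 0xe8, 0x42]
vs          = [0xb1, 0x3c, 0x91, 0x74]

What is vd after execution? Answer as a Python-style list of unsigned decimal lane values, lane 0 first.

vd = [18446744073709551446, 18446744073709551615, 87, 18446744073709551615]

VLMAX = (256 × 1) / 64 = 4 lanes
vl = min(AVL, VLMAX) = min(16, 4) = 4
[0] sub(0x07,0xb1) = 0xffffffffffffff56
[1] mask-off/ones = 0xffffffffffffffff
[2] sub(0xe8,0x91) = 0x57
[3] mask-off/ones = 0xffffffffffffffff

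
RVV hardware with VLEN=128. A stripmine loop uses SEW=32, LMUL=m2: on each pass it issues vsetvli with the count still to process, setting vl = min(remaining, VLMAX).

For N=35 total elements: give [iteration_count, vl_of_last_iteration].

lanes per group: 128·2/32 = 8
iterations = ceil(35/8) = 5; final-pass vl = 3

[iterations, last_vl] = [5, 3]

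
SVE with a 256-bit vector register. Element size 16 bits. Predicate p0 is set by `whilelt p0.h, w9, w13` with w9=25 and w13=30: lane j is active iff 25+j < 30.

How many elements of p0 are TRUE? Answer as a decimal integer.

vl = 5

lane count: 256 div 16 = 16
whilelt: lane j active iff 25+j < 30 → j < 5 → 5 active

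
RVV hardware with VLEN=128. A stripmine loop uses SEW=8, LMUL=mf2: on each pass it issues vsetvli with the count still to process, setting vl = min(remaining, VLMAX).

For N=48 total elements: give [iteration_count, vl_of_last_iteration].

VLMAX = VLEN×LMUL/SEW = 128×1/2/8 = 8
iterations = ceil(48/8) = 6; final-pass vl = 8

[iterations, last_vl] = [6, 8]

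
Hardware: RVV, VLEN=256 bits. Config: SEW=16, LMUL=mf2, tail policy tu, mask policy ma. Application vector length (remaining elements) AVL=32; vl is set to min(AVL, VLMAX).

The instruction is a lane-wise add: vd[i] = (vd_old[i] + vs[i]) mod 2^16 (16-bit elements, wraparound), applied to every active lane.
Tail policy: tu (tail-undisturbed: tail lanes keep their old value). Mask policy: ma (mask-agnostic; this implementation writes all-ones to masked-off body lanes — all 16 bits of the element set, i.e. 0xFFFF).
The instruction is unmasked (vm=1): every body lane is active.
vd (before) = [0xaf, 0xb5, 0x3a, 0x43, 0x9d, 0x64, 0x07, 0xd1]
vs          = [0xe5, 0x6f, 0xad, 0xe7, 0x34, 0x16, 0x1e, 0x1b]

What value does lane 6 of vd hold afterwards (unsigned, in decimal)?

VLMAX = VLEN×LMUL/SEW = 256×1/2/16 = 8
AVL=32 > VLMAX=8, so vl = 8
vd[0] add(0xaf,0xe5) -> 0x194
vd[1] add(0xb5,0x6f) -> 0x124
vd[2] add(0x3a,0xad) -> 0xe7
vd[3] add(0x43,0xe7) -> 0x12a
vd[4] add(0x9d,0x34) -> 0xd1
vd[5] add(0x64,0x16) -> 0x7a
vd[6] add(0x07,0x1e) -> 0x25
vd[7] add(0xd1,0x1b) -> 0xec

vd[6] = 37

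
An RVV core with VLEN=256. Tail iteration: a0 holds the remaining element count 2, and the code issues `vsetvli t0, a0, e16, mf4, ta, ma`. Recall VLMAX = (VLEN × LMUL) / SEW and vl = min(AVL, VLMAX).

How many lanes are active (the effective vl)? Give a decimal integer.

vl = 2

VLMAX = VLEN×LMUL/SEW = 256×1/4/16 = 4
AVL=2 ≤ VLMAX=4, so vl = 2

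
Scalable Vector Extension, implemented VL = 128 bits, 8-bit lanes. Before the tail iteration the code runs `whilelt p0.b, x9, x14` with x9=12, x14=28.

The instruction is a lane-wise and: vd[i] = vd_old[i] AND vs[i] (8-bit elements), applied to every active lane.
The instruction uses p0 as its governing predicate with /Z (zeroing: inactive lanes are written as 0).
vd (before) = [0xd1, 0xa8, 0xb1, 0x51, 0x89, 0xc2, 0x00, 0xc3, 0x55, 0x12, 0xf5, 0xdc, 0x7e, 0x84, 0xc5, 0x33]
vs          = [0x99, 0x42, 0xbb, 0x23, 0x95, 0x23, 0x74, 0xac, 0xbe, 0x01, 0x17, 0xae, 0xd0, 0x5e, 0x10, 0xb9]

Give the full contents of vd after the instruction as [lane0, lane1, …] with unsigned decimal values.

128-bit reg / 8-bit elem → 16 lanes
p0[j] = (12+j < 28); true for j=0..15 → 16 lanes set
lane  0: and(0xd1,0x99) ⇒ 0x91
lane  1: and(0xa8,0x42) ⇒ 0x00
lane  2: and(0xb1,0xbb) ⇒ 0xb1
lane  3: and(0x51,0x23) ⇒ 0x01
lane  4: and(0x89,0x95) ⇒ 0x81
lane  5: and(0xc2,0x23) ⇒ 0x02
lane  6: and(0x00,0x74) ⇒ 0x00
lane  7: and(0xc3,0xac) ⇒ 0x80
lane  8: and(0x55,0xbe) ⇒ 0x14
lane  9: and(0x12,0x01) ⇒ 0x00
lane 10: and(0xf5,0x17) ⇒ 0x15
lane 11: and(0xdc,0xae) ⇒ 0x8c
lane 12: and(0x7e,0xd0) ⇒ 0x50
lane 13: and(0x84,0x5e) ⇒ 0x04
lane 14: and(0xc5,0x10) ⇒ 0x00
lane 15: and(0x33,0xb9) ⇒ 0x31

vd = [145, 0, 177, 1, 129, 2, 0, 128, 20, 0, 21, 140, 80, 4, 0, 49]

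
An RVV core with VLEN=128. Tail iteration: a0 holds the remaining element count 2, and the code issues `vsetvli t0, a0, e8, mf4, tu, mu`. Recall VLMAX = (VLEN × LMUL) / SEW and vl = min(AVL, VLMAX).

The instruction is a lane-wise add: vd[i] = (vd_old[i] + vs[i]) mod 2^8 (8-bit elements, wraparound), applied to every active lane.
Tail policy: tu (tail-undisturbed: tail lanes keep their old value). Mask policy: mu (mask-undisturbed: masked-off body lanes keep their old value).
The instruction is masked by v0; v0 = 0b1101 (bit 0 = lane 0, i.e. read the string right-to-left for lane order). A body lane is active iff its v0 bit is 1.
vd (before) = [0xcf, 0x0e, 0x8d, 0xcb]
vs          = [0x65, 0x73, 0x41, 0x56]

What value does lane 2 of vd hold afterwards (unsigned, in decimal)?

vd[2] = 141

VLMAX = (128 × 1/4) / 8 = 4 lanes
vl = min(AVL, VLMAX) = min(2, 4) = 2
vd[0] add(0xcf,0x65) -> 0x34
vd[1] mask-off/keep -> 0x0e
vd[2] tail/keep -> 0x8d
vd[3] tail/keep -> 0xcb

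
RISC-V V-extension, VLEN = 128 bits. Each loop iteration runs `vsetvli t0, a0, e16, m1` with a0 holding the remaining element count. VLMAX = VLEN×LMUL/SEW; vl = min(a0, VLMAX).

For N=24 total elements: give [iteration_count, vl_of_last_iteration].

VLMAX = VLEN×LMUL/SEW = 128×1/16 = 8
N=24: ⌈24/8⌉ = 3 iters; last vl = 24 − 2×8 = 8

[iterations, last_vl] = [3, 8]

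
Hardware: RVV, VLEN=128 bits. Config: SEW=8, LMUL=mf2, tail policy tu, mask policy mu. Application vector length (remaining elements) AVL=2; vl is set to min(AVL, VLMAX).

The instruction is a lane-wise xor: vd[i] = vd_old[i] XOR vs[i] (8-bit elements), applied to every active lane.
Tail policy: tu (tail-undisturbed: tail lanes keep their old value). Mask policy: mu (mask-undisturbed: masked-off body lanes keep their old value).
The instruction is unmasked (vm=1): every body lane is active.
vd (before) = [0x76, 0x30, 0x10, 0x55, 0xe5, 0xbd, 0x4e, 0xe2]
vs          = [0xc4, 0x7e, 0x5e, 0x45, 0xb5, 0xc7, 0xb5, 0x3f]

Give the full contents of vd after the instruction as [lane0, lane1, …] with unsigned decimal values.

vd = [178, 78, 16, 85, 229, 189, 78, 226]

VLMAX = (128 × 1/2) / 8 = 8 lanes
vl ← min(2, 8) = 2
lane  0: xor(0x76,0xc4) ⇒ 0xb2
lane  1: xor(0x30,0x7e) ⇒ 0x4e
lane  2: tail/keep ⇒ 0x10
lane  3: tail/keep ⇒ 0x55
lane  4: tail/keep ⇒ 0xe5
lane  5: tail/keep ⇒ 0xbd
lane  6: tail/keep ⇒ 0x4e
lane  7: tail/keep ⇒ 0xe2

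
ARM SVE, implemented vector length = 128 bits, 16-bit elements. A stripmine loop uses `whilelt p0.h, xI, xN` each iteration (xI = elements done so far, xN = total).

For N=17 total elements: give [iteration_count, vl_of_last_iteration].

[iterations, last_vl] = [3, 1]

register lanes = 128/16 = 8
iterations = ceil(17/8) = 3; final-pass vl = 1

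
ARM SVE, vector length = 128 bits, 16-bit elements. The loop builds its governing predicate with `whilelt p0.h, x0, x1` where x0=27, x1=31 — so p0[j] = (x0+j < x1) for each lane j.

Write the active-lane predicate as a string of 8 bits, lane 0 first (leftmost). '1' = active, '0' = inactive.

predicate = 11110000

lane count: 128 div 16 = 8
p0[j] = (27+j < 31); true for j=0..3 → 4 lanes set
bits (lane 0 leftmost): 11110000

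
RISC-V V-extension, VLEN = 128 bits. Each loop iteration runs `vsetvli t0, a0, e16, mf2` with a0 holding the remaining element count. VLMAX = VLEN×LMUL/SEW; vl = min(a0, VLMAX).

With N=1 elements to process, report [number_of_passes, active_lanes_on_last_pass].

[iterations, last_vl] = [1, 1]

VLMAX = VLEN×LMUL/SEW = 128×1/2/16 = 4
N=1: ⌈1/4⌉ = 1 iters; last vl = 1 − 0×4 = 1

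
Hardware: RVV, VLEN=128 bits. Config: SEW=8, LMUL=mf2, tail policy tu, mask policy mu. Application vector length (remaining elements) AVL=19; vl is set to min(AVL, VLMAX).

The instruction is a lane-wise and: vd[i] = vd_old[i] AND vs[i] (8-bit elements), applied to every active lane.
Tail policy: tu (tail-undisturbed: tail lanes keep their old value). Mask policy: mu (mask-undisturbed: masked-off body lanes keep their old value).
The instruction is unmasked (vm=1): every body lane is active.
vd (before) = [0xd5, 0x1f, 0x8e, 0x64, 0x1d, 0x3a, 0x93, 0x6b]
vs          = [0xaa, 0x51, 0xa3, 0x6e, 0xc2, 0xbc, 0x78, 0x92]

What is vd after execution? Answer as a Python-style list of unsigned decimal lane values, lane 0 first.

lanes per group: 128·1/2/8 = 8
AVL=19 > VLMAX=8, so vl = 8
  i=0: and(0xd5,0xaa) → 128
  i=1: and(0x1f,0x51) → 17
  i=2: and(0x8e,0xa3) → 130
  i=3: and(0x64,0x6e) → 100
  i=4: and(0x1d,0xc2) → 0
  i=5: and(0x3a,0xbc) → 56
  i=6: and(0x93,0x78) → 16
  i=7: and(0x6b,0x92) → 2

vd = [128, 17, 130, 100, 0, 56, 16, 2]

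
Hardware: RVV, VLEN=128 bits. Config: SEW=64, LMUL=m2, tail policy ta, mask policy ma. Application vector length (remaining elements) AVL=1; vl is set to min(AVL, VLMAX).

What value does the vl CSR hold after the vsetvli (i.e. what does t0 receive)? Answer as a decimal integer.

VLMAX = VLEN×LMUL/SEW = 128×2/64 = 4
vl = min(AVL, VLMAX) = min(1, 4) = 1

vl = 1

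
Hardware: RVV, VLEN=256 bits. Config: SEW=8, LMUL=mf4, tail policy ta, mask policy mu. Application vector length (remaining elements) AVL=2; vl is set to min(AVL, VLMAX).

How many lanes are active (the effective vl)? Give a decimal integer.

vl = 2

lanes per group: 256·1/4/8 = 8
vl ← min(2, 8) = 2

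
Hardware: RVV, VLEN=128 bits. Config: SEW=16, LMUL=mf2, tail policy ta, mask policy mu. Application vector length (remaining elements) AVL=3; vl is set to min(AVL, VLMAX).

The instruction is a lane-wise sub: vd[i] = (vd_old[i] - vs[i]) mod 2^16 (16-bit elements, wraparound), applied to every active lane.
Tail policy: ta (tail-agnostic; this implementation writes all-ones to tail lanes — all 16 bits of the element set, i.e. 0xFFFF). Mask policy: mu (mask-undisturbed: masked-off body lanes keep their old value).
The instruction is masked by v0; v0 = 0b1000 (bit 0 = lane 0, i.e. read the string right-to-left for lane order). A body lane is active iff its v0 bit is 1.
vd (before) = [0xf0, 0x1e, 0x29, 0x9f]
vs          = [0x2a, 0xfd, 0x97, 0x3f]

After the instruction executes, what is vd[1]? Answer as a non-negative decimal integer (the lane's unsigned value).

lanes per group: 128·1/2/16 = 4
AVL=3 ≤ VLMAX=4, so vl = 3
lane  0: mask-off/keep ⇒ 0xf0
lane  1: mask-off/keep ⇒ 0x1e
lane  2: mask-off/keep ⇒ 0x29
lane  3: tail/ones ⇒ 0xffff

vd[1] = 30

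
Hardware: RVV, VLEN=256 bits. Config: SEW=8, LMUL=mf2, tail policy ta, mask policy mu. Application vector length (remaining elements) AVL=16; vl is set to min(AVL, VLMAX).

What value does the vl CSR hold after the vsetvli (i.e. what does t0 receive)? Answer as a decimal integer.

vl = 16

VLMAX = (256 × 1/2) / 8 = 16 lanes
AVL=16 ≤ VLMAX=16, so vl = 16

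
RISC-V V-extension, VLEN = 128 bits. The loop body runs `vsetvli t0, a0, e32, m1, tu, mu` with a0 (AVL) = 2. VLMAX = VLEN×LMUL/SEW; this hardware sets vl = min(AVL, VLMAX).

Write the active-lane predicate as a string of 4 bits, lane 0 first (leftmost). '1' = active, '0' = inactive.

predicate = 1100

VLMAX = (128 × 1) / 32 = 4 lanes
vl ← min(2, 4) = 2
bits (lane 0 leftmost): 1100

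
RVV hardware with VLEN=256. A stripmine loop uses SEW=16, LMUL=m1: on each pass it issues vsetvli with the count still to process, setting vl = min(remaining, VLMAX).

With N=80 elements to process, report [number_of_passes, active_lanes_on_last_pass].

VLMAX = (256 × 1) / 16 = 16 lanes
80 elements at 16/iter → 5 passes, remainder 16 on the last

[iterations, last_vl] = [5, 16]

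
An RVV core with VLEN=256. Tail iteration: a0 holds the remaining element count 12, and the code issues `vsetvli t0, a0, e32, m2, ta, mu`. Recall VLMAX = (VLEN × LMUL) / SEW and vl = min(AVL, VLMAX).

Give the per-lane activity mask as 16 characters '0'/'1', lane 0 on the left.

lanes per group: 256·2/32 = 16
AVL=12 ≤ VLMAX=16, so vl = 12
bits (lane 0 leftmost): 1111111111110000

predicate = 1111111111110000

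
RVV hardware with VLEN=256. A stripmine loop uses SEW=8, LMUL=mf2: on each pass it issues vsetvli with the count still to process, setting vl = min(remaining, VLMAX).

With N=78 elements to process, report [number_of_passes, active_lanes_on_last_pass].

[iterations, last_vl] = [5, 14]

VLMAX = VLEN×LMUL/SEW = 256×1/2/8 = 16
78 elements at 16/iter → 5 passes, remainder 14 on the last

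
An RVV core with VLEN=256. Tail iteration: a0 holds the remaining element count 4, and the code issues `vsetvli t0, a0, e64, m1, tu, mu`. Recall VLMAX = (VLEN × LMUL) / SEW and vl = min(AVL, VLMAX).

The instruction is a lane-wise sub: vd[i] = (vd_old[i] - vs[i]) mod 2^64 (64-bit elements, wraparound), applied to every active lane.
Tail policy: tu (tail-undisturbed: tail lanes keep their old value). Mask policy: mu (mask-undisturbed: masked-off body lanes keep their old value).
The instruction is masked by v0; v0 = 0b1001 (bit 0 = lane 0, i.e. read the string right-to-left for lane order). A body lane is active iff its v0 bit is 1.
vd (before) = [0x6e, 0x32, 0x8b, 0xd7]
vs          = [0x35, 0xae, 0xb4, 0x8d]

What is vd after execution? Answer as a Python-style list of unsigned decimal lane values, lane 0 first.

vd = [57, 50, 139, 74]

VLMAX = (256 × 1) / 64 = 4 lanes
AVL=4 ≤ VLMAX=4, so vl = 4
vd[0] sub(0x6e,0x35) -> 0x39
vd[1] mask-off/keep -> 0x32
vd[2] mask-off/keep -> 0x8b
vd[3] sub(0xd7,0x8d) -> 0x4a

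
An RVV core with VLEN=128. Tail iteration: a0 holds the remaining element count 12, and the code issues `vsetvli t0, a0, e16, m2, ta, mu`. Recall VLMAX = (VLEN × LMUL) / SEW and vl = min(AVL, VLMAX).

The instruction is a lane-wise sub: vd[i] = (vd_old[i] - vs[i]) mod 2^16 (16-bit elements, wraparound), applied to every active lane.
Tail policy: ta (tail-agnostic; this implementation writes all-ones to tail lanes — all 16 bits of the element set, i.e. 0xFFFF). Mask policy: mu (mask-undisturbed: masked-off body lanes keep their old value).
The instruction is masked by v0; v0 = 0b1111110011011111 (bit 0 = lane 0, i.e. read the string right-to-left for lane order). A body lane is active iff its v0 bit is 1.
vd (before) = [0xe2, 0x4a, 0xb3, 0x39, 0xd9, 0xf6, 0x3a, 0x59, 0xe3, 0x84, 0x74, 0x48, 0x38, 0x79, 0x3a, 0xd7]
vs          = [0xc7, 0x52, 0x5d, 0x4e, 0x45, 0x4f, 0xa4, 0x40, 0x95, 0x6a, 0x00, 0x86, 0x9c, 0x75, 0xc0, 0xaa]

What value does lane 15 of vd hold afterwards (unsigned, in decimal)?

VLMAX = (128 × 2) / 16 = 16 lanes
AVL=12 ≤ VLMAX=16, so vl = 12
[0] sub(0xe2,0xc7) = 0x1b
[1] sub(0x4a,0x52) = 0xfff8
[2] sub(0xb3,0x5d) = 0x56
[3] sub(0x39,0x4e) = 0xffeb
[4] sub(0xd9,0x45) = 0x94
[5] mask-off/keep = 0xf6
[6] sub(0x3a,0xa4) = 0xff96
[7] sub(0x59,0x40) = 0x19
[8] mask-off/keep = 0xe3
[9] mask-off/keep = 0x84
[10] sub(0x74,0x00) = 0x74
[11] sub(0x48,0x86) = 0xffc2
[12] tail/ones = 0xffff
[13] tail/ones = 0xffff
[14] tail/ones = 0xffff
[15] tail/ones = 0xffff

vd[15] = 65535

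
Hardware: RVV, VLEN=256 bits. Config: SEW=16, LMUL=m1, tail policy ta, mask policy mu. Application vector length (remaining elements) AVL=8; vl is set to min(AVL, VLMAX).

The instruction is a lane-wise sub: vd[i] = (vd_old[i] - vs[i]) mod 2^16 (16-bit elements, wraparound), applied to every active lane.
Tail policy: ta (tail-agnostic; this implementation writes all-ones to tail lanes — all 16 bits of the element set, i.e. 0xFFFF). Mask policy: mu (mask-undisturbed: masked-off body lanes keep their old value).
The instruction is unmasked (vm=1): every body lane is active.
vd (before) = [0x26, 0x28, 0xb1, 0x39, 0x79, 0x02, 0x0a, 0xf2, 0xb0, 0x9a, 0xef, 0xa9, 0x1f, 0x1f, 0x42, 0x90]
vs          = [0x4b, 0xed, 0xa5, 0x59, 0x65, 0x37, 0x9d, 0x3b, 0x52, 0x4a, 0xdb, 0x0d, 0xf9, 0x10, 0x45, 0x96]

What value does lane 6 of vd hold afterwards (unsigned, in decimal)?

VLMAX = (256 × 1) / 16 = 16 lanes
AVL=8 ≤ VLMAX=16, so vl = 8
  i=0: sub(0x26,0x4b) → 65499
  i=1: sub(0x28,0xed) → 65339
  i=2: sub(0xb1,0xa5) → 12
  i=3: sub(0x39,0x59) → 65504
  i=4: sub(0x79,0x65) → 20
  i=5: sub(0x02,0x37) → 65483
  i=6: sub(0x0a,0x9d) → 65389
  i=7: sub(0xf2,0x3b) → 183
  i=8: tail/ones → 65535
  i=9: tail/ones → 65535
  i=10: tail/ones → 65535
  i=11: tail/ones → 65535
  i=12: tail/ones → 65535
  i=13: tail/ones → 65535
  i=14: tail/ones → 65535
  i=15: tail/ones → 65535

vd[6] = 65389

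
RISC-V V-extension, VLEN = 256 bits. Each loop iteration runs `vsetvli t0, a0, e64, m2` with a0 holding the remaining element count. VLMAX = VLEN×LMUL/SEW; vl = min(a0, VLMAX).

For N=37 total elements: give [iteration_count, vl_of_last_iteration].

[iterations, last_vl] = [5, 5]

VLMAX = VLEN×LMUL/SEW = 256×2/64 = 8
iterations = ceil(37/8) = 5; final-pass vl = 5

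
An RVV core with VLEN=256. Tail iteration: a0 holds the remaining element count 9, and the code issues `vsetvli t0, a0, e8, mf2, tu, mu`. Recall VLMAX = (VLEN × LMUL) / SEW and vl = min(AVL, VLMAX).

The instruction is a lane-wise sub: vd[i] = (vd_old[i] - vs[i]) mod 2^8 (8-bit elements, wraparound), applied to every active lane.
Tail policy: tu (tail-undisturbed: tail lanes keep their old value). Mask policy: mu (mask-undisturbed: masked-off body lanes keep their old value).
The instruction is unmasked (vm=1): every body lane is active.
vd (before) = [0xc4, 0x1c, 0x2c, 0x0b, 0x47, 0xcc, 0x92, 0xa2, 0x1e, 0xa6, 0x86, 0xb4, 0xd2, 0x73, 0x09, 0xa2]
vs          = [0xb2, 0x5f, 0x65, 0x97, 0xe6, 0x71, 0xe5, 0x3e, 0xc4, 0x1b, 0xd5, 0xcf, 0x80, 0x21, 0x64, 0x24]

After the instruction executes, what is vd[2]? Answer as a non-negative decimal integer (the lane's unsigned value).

vd[2] = 199

VLMAX = VLEN×LMUL/SEW = 256×1/2/8 = 16
AVL=9 ≤ VLMAX=16, so vl = 9
vd[0] sub(0xc4,0xb2) -> 0x12
vd[1] sub(0x1c,0x5f) -> 0xbd
vd[2] sub(0x2c,0x65) -> 0xc7
vd[3] sub(0x0b,0x97) -> 0x74
vd[4] sub(0x47,0xe6) -> 0x61
vd[5] sub(0xcc,0x71) -> 0x5b
vd[6] sub(0x92,0xe5) -> 0xad
vd[7] sub(0xa2,0x3e) -> 0x64
vd[8] sub(0x1e,0xc4) -> 0x5a
vd[9] tail/keep -> 0xa6
vd[10] tail/keep -> 0x86
vd[11] tail/keep -> 0xb4
vd[12] tail/keep -> 0xd2
vd[13] tail/keep -> 0x73
vd[14] tail/keep -> 0x09
vd[15] tail/keep -> 0xa2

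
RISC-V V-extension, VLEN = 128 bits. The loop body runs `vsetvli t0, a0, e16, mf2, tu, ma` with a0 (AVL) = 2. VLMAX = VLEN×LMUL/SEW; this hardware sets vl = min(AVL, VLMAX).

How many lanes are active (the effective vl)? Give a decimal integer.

VLMAX = VLEN×LMUL/SEW = 128×1/2/16 = 4
vl = min(AVL, VLMAX) = min(2, 4) = 2

vl = 2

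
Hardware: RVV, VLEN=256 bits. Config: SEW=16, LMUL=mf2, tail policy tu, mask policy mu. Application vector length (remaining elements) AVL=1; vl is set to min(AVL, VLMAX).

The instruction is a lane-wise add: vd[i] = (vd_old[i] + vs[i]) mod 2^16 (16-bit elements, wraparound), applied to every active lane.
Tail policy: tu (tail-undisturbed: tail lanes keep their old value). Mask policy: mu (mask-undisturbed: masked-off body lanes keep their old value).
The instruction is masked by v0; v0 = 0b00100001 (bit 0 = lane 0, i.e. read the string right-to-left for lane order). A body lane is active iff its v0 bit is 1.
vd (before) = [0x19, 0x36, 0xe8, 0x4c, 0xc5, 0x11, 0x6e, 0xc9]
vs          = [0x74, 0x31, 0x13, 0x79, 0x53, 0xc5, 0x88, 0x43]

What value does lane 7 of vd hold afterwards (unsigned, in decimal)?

vd[7] = 201

VLMAX = VLEN×LMUL/SEW = 256×1/2/16 = 8
AVL=1 ≤ VLMAX=8, so vl = 1
[0] add(0x19,0x74) = 0x8d
[1] tail/keep = 0x36
[2] tail/keep = 0xe8
[3] tail/keep = 0x4c
[4] tail/keep = 0xc5
[5] tail/keep = 0x11
[6] tail/keep = 0x6e
[7] tail/keep = 0xc9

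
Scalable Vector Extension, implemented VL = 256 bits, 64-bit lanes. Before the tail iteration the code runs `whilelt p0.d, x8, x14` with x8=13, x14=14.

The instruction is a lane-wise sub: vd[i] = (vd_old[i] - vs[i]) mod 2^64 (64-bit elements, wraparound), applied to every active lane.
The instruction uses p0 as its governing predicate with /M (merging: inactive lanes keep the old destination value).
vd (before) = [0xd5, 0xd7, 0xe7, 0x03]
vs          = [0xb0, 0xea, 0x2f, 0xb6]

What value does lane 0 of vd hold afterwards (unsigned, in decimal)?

register lanes = 256/64 = 4
whilelt: lane j active iff 13+j < 14 → j < 1 → 1 active
  i=0: sub(0xd5,0xb0) → 37
  i=1: tail/keep → 215
  i=2: tail/keep → 231
  i=3: tail/keep → 3

vd[0] = 37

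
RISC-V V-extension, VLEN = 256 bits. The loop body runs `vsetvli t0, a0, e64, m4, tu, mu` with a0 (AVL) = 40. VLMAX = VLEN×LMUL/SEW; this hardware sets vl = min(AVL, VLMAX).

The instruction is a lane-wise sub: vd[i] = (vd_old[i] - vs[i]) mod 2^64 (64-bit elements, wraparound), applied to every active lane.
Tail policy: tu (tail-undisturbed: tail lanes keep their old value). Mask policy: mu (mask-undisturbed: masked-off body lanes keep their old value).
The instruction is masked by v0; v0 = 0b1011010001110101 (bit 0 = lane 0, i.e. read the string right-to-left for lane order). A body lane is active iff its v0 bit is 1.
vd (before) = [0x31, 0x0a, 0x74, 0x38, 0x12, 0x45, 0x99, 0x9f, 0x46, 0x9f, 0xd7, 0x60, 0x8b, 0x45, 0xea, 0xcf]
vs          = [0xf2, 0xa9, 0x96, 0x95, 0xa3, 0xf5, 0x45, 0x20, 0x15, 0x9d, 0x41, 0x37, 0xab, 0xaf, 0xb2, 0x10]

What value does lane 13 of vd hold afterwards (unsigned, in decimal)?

vd[13] = 18446744073709551510

VLMAX = (256 × 4) / 64 = 16 lanes
vl ← min(40, 16) = 16
lane  0: sub(0x31,0xf2) ⇒ 0xffffffffffffff3f
lane  1: mask-off/keep ⇒ 0x0a
lane  2: sub(0x74,0x96) ⇒ 0xffffffffffffffde
lane  3: mask-off/keep ⇒ 0x38
lane  4: sub(0x12,0xa3) ⇒ 0xffffffffffffff6f
lane  5: sub(0x45,0xf5) ⇒ 0xffffffffffffff50
lane  6: sub(0x99,0x45) ⇒ 0x54
lane  7: mask-off/keep ⇒ 0x9f
lane  8: mask-off/keep ⇒ 0x46
lane  9: mask-off/keep ⇒ 0x9f
lane 10: sub(0xd7,0x41) ⇒ 0x96
lane 11: mask-off/keep ⇒ 0x60
lane 12: sub(0x8b,0xab) ⇒ 0xffffffffffffffe0
lane 13: sub(0x45,0xaf) ⇒ 0xffffffffffffff96
lane 14: mask-off/keep ⇒ 0xea
lane 15: sub(0xcf,0x10) ⇒ 0xbf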